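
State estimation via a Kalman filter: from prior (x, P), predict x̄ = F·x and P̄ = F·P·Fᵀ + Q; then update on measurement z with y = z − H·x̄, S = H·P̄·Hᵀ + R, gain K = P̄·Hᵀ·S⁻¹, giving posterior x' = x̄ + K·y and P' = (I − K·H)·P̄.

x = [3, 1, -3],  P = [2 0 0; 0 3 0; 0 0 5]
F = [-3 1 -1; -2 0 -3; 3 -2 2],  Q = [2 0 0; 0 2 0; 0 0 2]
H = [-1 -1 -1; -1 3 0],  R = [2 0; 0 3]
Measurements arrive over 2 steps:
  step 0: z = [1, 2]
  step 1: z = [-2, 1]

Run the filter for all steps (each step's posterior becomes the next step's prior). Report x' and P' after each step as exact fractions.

step 0: x̄ = F·x = [-5, 3, 1]
step 0: P̄ = F·P·Fᵀ + Q = [28 27 -34; 27 55 -42; -34 -42 52]
step 0: y = z − H·x̄ = [0, -12]
step 0: S = H·P̄·Hᵀ + R = [39 -99; -99 364]
step 0: K = P̄·Hᵀ·S⁻¹ = [-799/1465 -4/1465; -898/4395 474/1465; -124/1465 -404/1465]
step 0: x' = x̄ + K·y = [-7277/1465, -1293/1465, 6313/1465]
step 0: P' = (I − K·H)·P̄ = [24453/1465 8147/1465 -31002/1465; 8147/1465 9569/4395 -10738/1465; -31002/1465 -10738/1465 41988/1465]
step 1: x̄ = F·x = [2845/293, -877/293, -6619/1465]
step 1: P̄ = F·P·Fᵀ + Q = [32860/879 -10484/293 -626/879; -10484/293 21322/293 -5492/293; -626/879 -5492/293 59501/4395]
step 1: y = z − H·x̄ = [291/1465, 5769/293]
step 1: S = H·P̄·Hᵀ + R = [66881/4395 -47332/879; -47332/879 799903/879]
step 1: K = P̄·Hᵀ·S⁻¹ = [-37809510/48119137 -9890104/48119137; -12839830/48119137 12676130/48119137; 957203/4374467 -210246/4374467]
step 1: x' = x̄ + K·y = [24090109/4374467, 9364205/4374467, -23713718/4374467]
step 1: P' = (I − K·H)·P̄ = [333843384/48119137 101391024/48119137 -32692308/4374467; 101391024/48119137 46473138/48119137 -11107682/4374467; -32692308/4374467 -11107682/4374467 41885584/4374467]

step 0: x' = [-7277/1465, -1293/1465, 6313/1465], P' = [24453/1465 8147/1465 -31002/1465; 8147/1465 9569/4395 -10738/1465; -31002/1465 -10738/1465 41988/1465]
step 1: x' = [24090109/4374467, 9364205/4374467, -23713718/4374467], P' = [333843384/48119137 101391024/48119137 -32692308/4374467; 101391024/48119137 46473138/48119137 -11107682/4374467; -32692308/4374467 -11107682/4374467 41885584/4374467]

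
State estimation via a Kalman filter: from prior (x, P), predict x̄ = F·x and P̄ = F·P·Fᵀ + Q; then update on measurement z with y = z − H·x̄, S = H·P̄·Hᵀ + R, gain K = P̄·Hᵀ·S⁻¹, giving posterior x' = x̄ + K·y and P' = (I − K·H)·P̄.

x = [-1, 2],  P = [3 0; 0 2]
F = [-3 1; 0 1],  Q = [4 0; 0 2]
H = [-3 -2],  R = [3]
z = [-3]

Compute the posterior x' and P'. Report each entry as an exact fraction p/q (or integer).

x̄ = F·x = [5, 2]
P̄ = F·P·Fᵀ + Q = [33 2; 2 4]
y = z − H·x̄ = [16]
S = H·P̄·Hᵀ + R = [340]
K = P̄·Hᵀ·S⁻¹ = [-103/340; -7/170]
x' = x̄ + K·y = [13/85, 114/85]
P' = (I − K·H)·P̄ = [611/340 -381/170; -381/170 291/85]

x' = [13/85, 114/85]
P' = [611/340 -381/170; -381/170 291/85]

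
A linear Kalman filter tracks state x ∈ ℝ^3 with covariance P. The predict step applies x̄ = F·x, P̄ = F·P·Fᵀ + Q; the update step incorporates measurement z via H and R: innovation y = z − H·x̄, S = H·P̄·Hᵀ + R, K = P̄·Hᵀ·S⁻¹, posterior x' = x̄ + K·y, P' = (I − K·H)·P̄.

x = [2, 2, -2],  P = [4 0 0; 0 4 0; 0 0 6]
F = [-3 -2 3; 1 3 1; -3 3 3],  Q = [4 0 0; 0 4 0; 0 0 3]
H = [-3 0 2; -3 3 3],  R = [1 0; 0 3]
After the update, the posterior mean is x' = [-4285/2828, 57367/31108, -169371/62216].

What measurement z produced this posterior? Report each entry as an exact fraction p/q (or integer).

x̄ = F·x = [-16, 6, -6]
P̄ = F·P·Fᵀ + Q = [110 -18 66; -18 50 42; 66 42 129]
S = H·P̄·Hᵀ + R = [715 1188; 1188 2496]
K = P̄·Hᵀ·S⁻¹ = [-1035/1414 1549/5656; -1983/15554 1091/5656; -18705/31108 4665/11312]
x' − x̄ = [40963/2828, -129281/31108, 203925/62216] = K·y
y = (KᵀK)⁻¹·Kᵀ·(x' − x̄) = [-37, -46]
z = y + H·x̄ = [-37, -46] + [36, 48] = [-1, 2]

z = [-1, 2]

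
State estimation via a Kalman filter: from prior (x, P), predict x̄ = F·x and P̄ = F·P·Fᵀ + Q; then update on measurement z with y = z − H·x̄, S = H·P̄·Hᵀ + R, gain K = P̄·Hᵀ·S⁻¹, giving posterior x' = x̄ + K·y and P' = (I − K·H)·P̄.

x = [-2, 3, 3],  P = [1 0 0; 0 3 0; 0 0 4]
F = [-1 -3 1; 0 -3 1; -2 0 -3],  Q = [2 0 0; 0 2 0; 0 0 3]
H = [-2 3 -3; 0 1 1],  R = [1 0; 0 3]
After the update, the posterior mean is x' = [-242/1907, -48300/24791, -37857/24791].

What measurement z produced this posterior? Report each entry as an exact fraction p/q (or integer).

z = [-1, -3]

x̄ = F·x = [-4, -6, -5]
P̄ = F·P·Fᵀ + Q = [34 31 -10; 31 33 -12; -10 -12 43]
S = H·P̄·Hᵀ + R = [545 -72; -72 55]
K = P̄·Hᵀ·S⁻¹ = [349/1907 1185/1907; 5527/24791 16701/24791; -5743/24791 6455/24791]
x' − x̄ = [7386/1907, 100446/24791, 86098/24791] = K·y
y = (KᵀK)⁻¹·Kᵀ·(x' − x̄) = [-6, 8]
z = y + H·x̄ = [-6, 8] + [5, -11] = [-1, -3]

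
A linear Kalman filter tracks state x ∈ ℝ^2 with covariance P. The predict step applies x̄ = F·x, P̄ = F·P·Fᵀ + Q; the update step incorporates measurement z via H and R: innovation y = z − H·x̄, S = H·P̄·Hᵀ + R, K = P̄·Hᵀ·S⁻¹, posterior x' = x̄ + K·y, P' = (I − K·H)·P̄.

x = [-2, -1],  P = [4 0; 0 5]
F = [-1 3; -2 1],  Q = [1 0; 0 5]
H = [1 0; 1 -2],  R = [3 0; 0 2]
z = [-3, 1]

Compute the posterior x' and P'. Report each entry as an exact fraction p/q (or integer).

x̄ = F·x = [-1, 3]
P̄ = F·P·Fᵀ + Q = [50 23; 23 26]
y = z − H·x̄ = [-2, 8]
S = H·P̄·Hᵀ + R = [53 4; 4 64]
K = P̄·Hᵀ·S⁻¹ = [199/211 3/844; 397/844 -1629/3376]
x' = x̄ + K·y = [-603/211, -380/211]
P' = (I − K·H)·P̄ = [597/211 1191/844; 1191/844 4011/3376]

x' = [-603/211, -380/211]
P' = [597/211 1191/844; 1191/844 4011/3376]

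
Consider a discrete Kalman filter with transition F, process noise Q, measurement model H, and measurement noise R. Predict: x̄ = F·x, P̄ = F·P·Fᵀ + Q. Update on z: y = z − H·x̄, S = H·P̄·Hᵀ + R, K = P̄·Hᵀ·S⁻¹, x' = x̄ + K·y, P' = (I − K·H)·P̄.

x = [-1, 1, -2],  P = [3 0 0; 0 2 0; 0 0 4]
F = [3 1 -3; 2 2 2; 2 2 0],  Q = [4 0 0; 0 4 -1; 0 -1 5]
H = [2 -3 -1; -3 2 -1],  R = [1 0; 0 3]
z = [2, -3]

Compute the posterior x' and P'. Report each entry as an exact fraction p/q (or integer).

x̄ = F·x = [4, -4, 0]
P̄ = F·P·Fᵀ + Q = [69 -2 22; -2 40 19; 22 19 25]
y = z − H·x̄ = [-18, 17]
S = H·P̄·Hᵀ + R = [712 -614; -614 889]
K = P̄·Hᵀ·S⁻¹ = [-8651/63993 -22747/63993; -28663/85324 -6683/42662; -5527/21331 -5089/21331]
x' = x̄ + K·y = [24991/63993, -13146/21331, 12973/21331]
P' = (I − K·H)·P̄ = [170888/63993 52990/21331 -42161/21331; 52990/21331 209673/85324 -44109/21331; -42161/21331 -44109/21331 53532/21331]

x' = [24991/63993, -13146/21331, 12973/21331]
P' = [170888/63993 52990/21331 -42161/21331; 52990/21331 209673/85324 -44109/21331; -42161/21331 -44109/21331 53532/21331]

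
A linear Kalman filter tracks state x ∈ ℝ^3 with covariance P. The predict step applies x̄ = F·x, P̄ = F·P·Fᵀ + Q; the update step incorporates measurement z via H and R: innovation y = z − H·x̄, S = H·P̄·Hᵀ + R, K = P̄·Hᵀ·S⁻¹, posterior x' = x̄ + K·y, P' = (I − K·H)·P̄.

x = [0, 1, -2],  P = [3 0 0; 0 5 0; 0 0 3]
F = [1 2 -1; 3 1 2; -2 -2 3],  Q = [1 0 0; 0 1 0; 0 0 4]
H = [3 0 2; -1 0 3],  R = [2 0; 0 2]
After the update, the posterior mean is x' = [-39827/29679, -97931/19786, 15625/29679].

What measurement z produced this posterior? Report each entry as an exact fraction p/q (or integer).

x̄ = F·x = [4, -3, -8]
P̄ = F·P·Fᵀ + Q = [27 13 -35; 13 45 -10; -35 -10 63]
S = H·P̄·Hᵀ + R = [77 52; 52 806]
K = P̄·Hᵀ·S⁻¹ = [605/2283 -5368/29679; 225/761 -1433/19786; 203/2283 8078/29679]
x' − x̄ = [-158543/29679, -38573/19786, 253057/29679] = K·y
y = (KᵀK)⁻¹·Kᵀ·(x' − x̄) = [1, 31]
z = y + H·x̄ = [1, 31] + [-4, -28] = [-3, 3]

z = [-3, 3]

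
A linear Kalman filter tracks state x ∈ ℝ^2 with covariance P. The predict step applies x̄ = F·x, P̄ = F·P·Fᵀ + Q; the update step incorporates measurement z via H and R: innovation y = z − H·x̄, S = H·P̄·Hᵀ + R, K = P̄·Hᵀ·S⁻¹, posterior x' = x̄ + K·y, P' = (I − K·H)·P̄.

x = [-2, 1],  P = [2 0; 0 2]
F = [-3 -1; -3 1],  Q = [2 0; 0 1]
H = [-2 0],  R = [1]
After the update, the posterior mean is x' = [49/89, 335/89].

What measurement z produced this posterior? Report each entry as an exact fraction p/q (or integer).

x̄ = F·x = [5, 7]
P̄ = F·P·Fᵀ + Q = [22 16; 16 21]
S = H·P̄·Hᵀ + R = [89]
K = P̄·Hᵀ·S⁻¹ = [-44/89; -32/89]
x' − x̄ = [-396/89, -288/89] = K·y
y = (KᵀK)⁻¹·Kᵀ·(x' − x̄) = [9]
z = y + H·x̄ = [9] + [-10] = [-1]

z = [-1]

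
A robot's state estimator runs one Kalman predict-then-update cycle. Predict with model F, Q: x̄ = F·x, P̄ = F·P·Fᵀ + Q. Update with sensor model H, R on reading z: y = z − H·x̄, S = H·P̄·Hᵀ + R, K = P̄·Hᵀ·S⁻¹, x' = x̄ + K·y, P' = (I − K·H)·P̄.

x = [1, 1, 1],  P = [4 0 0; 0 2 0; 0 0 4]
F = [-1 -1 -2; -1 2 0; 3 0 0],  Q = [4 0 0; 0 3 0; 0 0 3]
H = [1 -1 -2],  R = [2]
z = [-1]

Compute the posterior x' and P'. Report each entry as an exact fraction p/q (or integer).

x' = [-296/199, 289/199, -183/199]
P' = [2674/199 -450/199 1512/199; -450/199 2904/199 -1686/199; 1512/199 -1686/199 1677/199]

x̄ = F·x = [-4, 1, 3]
P̄ = F·P·Fᵀ + Q = [26 0 -12; 0 15 -12; -12 -12 39]
y = z − H·x̄ = [10]
S = H·P̄·Hᵀ + R = [199]
K = P̄·Hᵀ·S⁻¹ = [50/199; 9/199; -78/199]
x' = x̄ + K·y = [-296/199, 289/199, -183/199]
P' = (I − K·H)·P̄ = [2674/199 -450/199 1512/199; -450/199 2904/199 -1686/199; 1512/199 -1686/199 1677/199]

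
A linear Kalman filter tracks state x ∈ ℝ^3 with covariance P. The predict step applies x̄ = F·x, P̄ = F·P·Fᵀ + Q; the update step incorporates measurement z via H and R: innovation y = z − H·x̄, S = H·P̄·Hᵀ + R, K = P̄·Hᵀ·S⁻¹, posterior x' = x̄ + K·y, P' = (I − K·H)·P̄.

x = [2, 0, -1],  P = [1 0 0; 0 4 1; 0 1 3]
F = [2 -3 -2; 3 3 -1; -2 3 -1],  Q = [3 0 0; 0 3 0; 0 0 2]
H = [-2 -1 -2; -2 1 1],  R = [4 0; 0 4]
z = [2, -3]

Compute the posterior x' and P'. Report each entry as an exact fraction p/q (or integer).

x' = [85221/58891, 251542/58891, -259843/58891]
P' = [48166/58891 99576/58891 -73996/58891; 99576/58891 627444/58891 -384588/58891; -73996/58891 -384588/58891 285536/58891]

x̄ = F·x = [6, 7, -3]
P̄ = F·P·Fᵀ + Q = [67 -27 -37; -27 45 27; -37 27 39]
y = z − H·x̄ = [15, 5]
S = H·P̄·Hᵀ + R = [177 -10; -10 666]
K = P̄·Hᵀ·S⁻¹ = [-11979/58891 -17688/58891; -14355/58891 10926/58891; -9623/58891 12235/58891]
x' = x̄ + K·y = [85221/58891, 251542/58891, -259843/58891]
P' = (I − K·H)·P̄ = [48166/58891 99576/58891 -73996/58891; 99576/58891 627444/58891 -384588/58891; -73996/58891 -384588/58891 285536/58891]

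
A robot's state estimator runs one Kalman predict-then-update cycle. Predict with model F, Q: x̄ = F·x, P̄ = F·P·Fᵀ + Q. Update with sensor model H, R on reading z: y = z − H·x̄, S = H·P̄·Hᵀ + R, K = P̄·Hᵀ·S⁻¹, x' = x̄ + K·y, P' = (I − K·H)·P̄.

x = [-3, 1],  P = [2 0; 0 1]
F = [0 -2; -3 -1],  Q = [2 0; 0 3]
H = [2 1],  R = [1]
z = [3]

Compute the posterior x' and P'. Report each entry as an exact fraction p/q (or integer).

x' = [-124/55, 414/55]
P' = [134/55 -254/55; -254/55 534/55]

x̄ = F·x = [-2, 8]
P̄ = F·P·Fᵀ + Q = [6 2; 2 22]
y = z − H·x̄ = [-1]
S = H·P̄·Hᵀ + R = [55]
K = P̄·Hᵀ·S⁻¹ = [14/55; 26/55]
x' = x̄ + K·y = [-124/55, 414/55]
P' = (I − K·H)·P̄ = [134/55 -254/55; -254/55 534/55]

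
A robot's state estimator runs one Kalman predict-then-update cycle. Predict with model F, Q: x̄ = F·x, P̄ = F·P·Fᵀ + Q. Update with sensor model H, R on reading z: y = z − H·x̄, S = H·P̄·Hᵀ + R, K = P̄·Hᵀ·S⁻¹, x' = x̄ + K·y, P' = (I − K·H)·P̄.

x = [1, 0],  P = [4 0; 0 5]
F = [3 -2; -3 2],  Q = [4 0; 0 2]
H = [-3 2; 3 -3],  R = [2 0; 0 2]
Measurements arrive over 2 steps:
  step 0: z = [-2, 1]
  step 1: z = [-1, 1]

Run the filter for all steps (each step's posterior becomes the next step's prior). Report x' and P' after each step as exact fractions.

step 0: x̄ = F·x = [3, -3]
step 0: P̄ = F·P·Fᵀ + Q = [60 -56; -56 58]
step 0: y = z − H·x̄ = [13, -17]
step 0: S = H·P̄·Hᵀ + R = [1446 -1728; -1728 2072]
step 0: K = P̄·Hᵀ·S⁻¹ = [-230/633 -57/422; -158/633 -315/844]
step 0: x' = x̄ + K·y = [725/1266, 253/2532]
step 0: P' = (I − K·H)·P̄ = [574/633 631/633; 631/633 1577/1266]
step 1: x̄ = F·x = [961/633, -961/633]
step 1: P̄ = F·P·Fᵀ + Q = [3280/633 -748/633; -748/633 2014/633]
step 1: y = z − H·x̄ = [4172/633, -1711/211]
step 1: S = H·P̄·Hᵀ + R = [47818/633 -17608/211; -17608/211 20792/211]
step 1: K = P̄·Hᵀ·S⁻¹ = [-6790/18989 -4143/37978; -4589/18989 -25635/75956]
step 1: x' = x̄ + K·y = [1749/37978, -28421/75956]
step 1: P' = (I − K·H)·P̄ = [16342/18989 17723/18989; 17723/18989 43991/37978]

step 0: x' = [725/1266, 253/2532], P' = [574/633 631/633; 631/633 1577/1266]
step 1: x' = [1749/37978, -28421/75956], P' = [16342/18989 17723/18989; 17723/18989 43991/37978]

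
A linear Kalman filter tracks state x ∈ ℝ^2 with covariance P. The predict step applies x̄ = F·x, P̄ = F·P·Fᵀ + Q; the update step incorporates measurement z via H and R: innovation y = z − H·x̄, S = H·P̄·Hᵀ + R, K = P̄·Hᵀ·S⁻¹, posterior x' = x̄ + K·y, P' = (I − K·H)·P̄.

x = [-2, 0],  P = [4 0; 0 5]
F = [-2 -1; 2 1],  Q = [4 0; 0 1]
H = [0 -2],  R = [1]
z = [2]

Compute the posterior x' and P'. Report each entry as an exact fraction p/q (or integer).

x̄ = F·x = [4, -4]
P̄ = F·P·Fᵀ + Q = [25 -21; -21 22]
y = z − H·x̄ = [-6]
S = H·P̄·Hᵀ + R = [89]
K = P̄·Hᵀ·S⁻¹ = [42/89; -44/89]
x' = x̄ + K·y = [104/89, -92/89]
P' = (I − K·H)·P̄ = [461/89 -21/89; -21/89 22/89]

x' = [104/89, -92/89]
P' = [461/89 -21/89; -21/89 22/89]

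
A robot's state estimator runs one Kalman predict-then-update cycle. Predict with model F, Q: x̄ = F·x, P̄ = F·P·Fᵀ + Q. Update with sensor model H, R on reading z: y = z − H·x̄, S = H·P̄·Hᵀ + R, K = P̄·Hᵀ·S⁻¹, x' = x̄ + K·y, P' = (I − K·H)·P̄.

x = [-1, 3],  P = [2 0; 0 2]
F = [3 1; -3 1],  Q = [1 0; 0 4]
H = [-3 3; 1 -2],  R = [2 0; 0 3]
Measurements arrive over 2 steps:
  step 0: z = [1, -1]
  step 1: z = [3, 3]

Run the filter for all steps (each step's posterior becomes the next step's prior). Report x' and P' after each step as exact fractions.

step 0: x' = [7571/4679, 8642/4679], P' = [8806/4679 7592/4679; 7592/4679 7336/4679]
step 1: x' = [-24018840/16323199, -13033341/16323199], P' = [23287076/16323199 19467082/16323199; 19467082/16323199 18973334/16323199]

step 0: x̄ = F·x = [0, 6]
step 0: P̄ = F·P·Fᵀ + Q = [21 -16; -16 24]
step 0: y = z − H·x̄ = [-17, 11]
step 0: S = H·P̄·Hᵀ + R = [695 -351; -351 184]
step 0: K = P̄·Hᵀ·S⁻¹ = [-1821/4679 -2126/4679; -384/4679 -2360/4679]
step 0: x' = x̄ + K·y = [7571/4679, 8642/4679]
step 0: P' = (I − K·H)·P̄ = [8806/4679 7592/4679; 7592/4679 7336/4679]
step 1: x̄ = F·x = [31355/4679, -14071/4679]
step 1: P̄ = F·P·Fᵀ + Q = [136821/4679 -71918/4679; -71918/4679 59754/4679]
step 1: y = z − H·x̄ = [150315/4679, -45460/4679]
step 1: S = H·P̄·Hᵀ + R = [3073057/4679 -1416249/4679; -1416249/4679 677546/4679]
step 1: K = P̄·Hᵀ·S⁻¹ = [-5729991/16323199 -5215696/16323199; -740622/16323199 -6159862/16323199]
step 1: x' = x̄ + K·y = [-24018840/16323199, -13033341/16323199]
step 1: P' = (I − K·H)·P̄ = [23287076/16323199 19467082/16323199; 19467082/16323199 18973334/16323199]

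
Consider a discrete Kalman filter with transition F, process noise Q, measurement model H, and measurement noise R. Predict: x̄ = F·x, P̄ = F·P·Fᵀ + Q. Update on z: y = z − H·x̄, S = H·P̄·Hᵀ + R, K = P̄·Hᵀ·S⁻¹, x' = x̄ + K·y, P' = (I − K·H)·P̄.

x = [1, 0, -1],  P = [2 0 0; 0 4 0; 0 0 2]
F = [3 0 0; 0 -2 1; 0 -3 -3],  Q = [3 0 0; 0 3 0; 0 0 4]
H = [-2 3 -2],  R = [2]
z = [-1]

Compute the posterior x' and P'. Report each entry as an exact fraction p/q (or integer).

x' = [95/97, 29/97, 5/291]
P' = [1449/97 378/97 -868/97; 378/97 1794/97 2304/97; -868/97 2304/97 13034/291]

x̄ = F·x = [3, -1, 3]
P̄ = F·P·Fᵀ + Q = [21 0 0; 0 21 18; 0 18 58]
y = z − H·x̄ = [14]
S = H·P̄·Hᵀ + R = [291]
K = P̄·Hᵀ·S⁻¹ = [-14/97; 9/97; -62/291]
x' = x̄ + K·y = [95/97, 29/97, 5/291]
P' = (I − K·H)·P̄ = [1449/97 378/97 -868/97; 378/97 1794/97 2304/97; -868/97 2304/97 13034/291]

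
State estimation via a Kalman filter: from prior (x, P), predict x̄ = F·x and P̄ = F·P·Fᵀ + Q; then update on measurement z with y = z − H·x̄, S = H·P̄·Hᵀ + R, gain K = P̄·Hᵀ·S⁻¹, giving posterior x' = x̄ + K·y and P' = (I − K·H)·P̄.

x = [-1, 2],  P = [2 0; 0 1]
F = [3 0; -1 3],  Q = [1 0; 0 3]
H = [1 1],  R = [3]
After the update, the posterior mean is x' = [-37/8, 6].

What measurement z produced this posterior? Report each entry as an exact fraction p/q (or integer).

z = [1]

x̄ = F·x = [-3, 7]
P̄ = F·P·Fᵀ + Q = [19 -6; -6 14]
S = H·P̄·Hᵀ + R = [24]
K = P̄·Hᵀ·S⁻¹ = [13/24; 1/3]
x' − x̄ = [-13/8, -1] = K·y
y = (KᵀK)⁻¹·Kᵀ·(x' − x̄) = [-3]
z = y + H·x̄ = [-3] + [4] = [1]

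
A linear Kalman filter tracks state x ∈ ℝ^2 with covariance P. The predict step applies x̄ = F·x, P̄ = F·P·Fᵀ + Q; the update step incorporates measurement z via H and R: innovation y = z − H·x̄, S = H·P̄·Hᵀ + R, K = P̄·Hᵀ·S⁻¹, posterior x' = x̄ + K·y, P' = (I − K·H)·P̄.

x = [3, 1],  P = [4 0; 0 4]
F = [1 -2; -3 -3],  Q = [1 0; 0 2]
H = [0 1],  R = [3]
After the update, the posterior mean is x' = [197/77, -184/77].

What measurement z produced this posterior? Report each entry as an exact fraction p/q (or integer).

x̄ = F·x = [1, -12]
P̄ = F·P·Fᵀ + Q = [21 12; 12 74]
S = H·P̄·Hᵀ + R = [77]
K = P̄·Hᵀ·S⁻¹ = [12/77; 74/77]
x' − x̄ = [120/77, 740/77] = K·y
y = (KᵀK)⁻¹·Kᵀ·(x' − x̄) = [10]
z = y + H·x̄ = [10] + [-12] = [-2]

z = [-2]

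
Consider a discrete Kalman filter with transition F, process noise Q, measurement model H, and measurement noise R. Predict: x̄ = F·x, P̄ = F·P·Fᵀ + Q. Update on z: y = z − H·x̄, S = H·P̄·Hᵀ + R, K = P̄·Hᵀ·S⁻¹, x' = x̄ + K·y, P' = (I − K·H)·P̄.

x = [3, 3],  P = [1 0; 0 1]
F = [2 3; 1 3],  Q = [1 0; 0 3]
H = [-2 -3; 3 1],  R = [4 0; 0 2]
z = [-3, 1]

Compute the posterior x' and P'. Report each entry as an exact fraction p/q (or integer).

x̄ = F·x = [15, 12]
P̄ = F·P·Fᵀ + Q = [14 11; 11 13]
y = z − H·x̄ = [63, -56]
S = H·P̄·Hᵀ + R = [309 -244; -244 207]
K = P̄·Hᵀ·S⁻¹ = [305/4427 1493/4427; -1403/4427 -670/4427]
x' = x̄ + K·y = [2012/4427, 2255/4427]
P' = (I − K·H)·P̄ = [1454/4427 -1376/4427; -1376/4427 2788/4427]

x' = [2012/4427, 2255/4427]
P' = [1454/4427 -1376/4427; -1376/4427 2788/4427]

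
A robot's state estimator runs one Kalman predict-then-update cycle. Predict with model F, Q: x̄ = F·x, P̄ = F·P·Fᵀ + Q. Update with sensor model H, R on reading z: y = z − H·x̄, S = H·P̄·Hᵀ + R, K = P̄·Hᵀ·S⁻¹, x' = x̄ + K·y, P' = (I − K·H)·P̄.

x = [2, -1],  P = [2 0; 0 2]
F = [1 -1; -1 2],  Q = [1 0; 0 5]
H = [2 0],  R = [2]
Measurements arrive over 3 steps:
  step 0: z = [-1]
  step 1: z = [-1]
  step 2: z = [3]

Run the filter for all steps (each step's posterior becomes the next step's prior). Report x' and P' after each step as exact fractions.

step 0: x' = [-2/11, -2/11], P' = [5/11 -6/11; -6/11 93/11]
step 1: x' = [-11/23, 163/253], P' = [11/23 -19/23; -19/23 2546/253]
step 2: x' = [9730/6929, -18389/6929], P' = [3338/6929 -5840/6929; -5840/6929 70158/6929]

step 0: x̄ = F·x = [3, -4]
step 0: P̄ = F·P·Fᵀ + Q = [5 -6; -6 15]
step 0: y = z − H·x̄ = [-7]
step 0: S = H·P̄·Hᵀ + R = [22]
step 0: K = P̄·Hᵀ·S⁻¹ = [5/11; -6/11]
step 0: x' = x̄ + K·y = [-2/11, -2/11]
step 0: P' = (I − K·H)·P̄ = [5/11 -6/11; -6/11 93/11]
step 1: x̄ = F·x = [0, -2/11]
step 1: P̄ = F·P·Fᵀ + Q = [11 -19; -19 456/11]
step 1: y = z − H·x̄ = [-1]
step 1: S = H·P̄·Hᵀ + R = [46]
step 1: K = P̄·Hᵀ·S⁻¹ = [11/23; -19/23]
step 1: x' = x̄ + K·y = [-11/23, 163/253]
step 1: P' = (I − K·H)·P̄ = [11/23 -19/23; -19/23 2546/253]
step 2: x̄ = F·x = [-284/253, 447/253]
step 2: P̄ = F·P·Fᵀ + Q = [3338/253 -5840/253; -5840/253 12406/253]
step 2: y = z − H·x̄ = [1327/253]
step 2: S = H·P̄·Hᵀ + R = [13858/253]
step 2: K = P̄·Hᵀ·S⁻¹ = [3338/6929; -5840/6929]
step 2: x' = x̄ + K·y = [9730/6929, -18389/6929]
step 2: P' = (I − K·H)·P̄ = [3338/6929 -5840/6929; -5840/6929 70158/6929]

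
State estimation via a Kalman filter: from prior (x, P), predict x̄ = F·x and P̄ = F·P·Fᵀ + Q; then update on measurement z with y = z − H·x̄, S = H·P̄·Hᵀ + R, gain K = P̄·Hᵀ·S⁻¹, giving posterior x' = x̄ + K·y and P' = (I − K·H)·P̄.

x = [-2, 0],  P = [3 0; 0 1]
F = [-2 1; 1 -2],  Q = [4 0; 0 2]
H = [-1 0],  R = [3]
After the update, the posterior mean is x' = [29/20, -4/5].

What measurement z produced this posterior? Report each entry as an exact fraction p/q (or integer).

z = [-1]

x̄ = F·x = [4, -2]
P̄ = F·P·Fᵀ + Q = [17 -8; -8 9]
S = H·P̄·Hᵀ + R = [20]
K = P̄·Hᵀ·S⁻¹ = [-17/20; 2/5]
x' − x̄ = [-51/20, 6/5] = K·y
y = (KᵀK)⁻¹·Kᵀ·(x' − x̄) = [3]
z = y + H·x̄ = [3] + [-4] = [-1]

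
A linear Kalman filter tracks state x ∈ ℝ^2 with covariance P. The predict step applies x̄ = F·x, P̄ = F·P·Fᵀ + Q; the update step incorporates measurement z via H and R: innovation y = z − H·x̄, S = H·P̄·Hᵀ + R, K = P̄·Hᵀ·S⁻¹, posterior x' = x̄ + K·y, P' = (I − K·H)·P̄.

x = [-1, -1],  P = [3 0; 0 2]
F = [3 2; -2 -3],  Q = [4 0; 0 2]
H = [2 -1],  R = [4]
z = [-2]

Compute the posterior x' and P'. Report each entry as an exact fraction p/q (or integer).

x' = [-1/2, 7/6]
P' = [21/13 24/13; 24/13 190/39]

x̄ = F·x = [-5, 5]
P̄ = F·P·Fᵀ + Q = [39 -30; -30 32]
y = z − H·x̄ = [13]
S = H·P̄·Hᵀ + R = [312]
K = P̄·Hᵀ·S⁻¹ = [9/26; -23/78]
x' = x̄ + K·y = [-1/2, 7/6]
P' = (I − K·H)·P̄ = [21/13 24/13; 24/13 190/39]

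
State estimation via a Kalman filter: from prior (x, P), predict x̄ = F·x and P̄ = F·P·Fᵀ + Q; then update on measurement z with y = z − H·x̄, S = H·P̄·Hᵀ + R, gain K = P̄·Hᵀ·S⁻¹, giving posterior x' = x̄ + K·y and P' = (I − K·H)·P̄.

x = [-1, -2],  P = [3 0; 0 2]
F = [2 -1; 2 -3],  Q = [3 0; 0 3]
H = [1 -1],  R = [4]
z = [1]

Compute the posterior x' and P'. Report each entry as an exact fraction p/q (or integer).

x̄ = F·x = [0, 4]
P̄ = F·P·Fᵀ + Q = [17 18; 18 33]
y = z − H·x̄ = [5]
S = H·P̄·Hᵀ + R = [18]
K = P̄·Hᵀ·S⁻¹ = [-1/18; -5/6]
x' = x̄ + K·y = [-5/18, -1/6]
P' = (I − K·H)·P̄ = [305/18 103/6; 103/6 41/2]

x' = [-5/18, -1/6]
P' = [305/18 103/6; 103/6 41/2]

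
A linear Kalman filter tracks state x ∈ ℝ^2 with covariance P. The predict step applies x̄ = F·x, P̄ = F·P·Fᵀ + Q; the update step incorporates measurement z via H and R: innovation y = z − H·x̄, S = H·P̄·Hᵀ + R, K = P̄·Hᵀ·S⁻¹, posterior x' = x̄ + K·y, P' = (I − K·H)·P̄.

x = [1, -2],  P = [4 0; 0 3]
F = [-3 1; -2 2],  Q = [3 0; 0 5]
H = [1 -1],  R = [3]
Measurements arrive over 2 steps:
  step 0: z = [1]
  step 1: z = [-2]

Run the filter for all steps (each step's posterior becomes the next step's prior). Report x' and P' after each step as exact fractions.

step 0: x̄ = F·x = [-5, -6]
step 0: P̄ = F·P·Fᵀ + Q = [42 30; 30 33]
step 0: y = z − H·x̄ = [0]
step 0: S = H·P̄·Hᵀ + R = [18]
step 0: K = P̄·Hᵀ·S⁻¹ = [2/3; -1/6]
step 0: x' = x̄ + K·y = [-5, -6]
step 0: P' = (I − K·H)·P̄ = [34 32; 32 65/2]
step 1: x̄ = F·x = [9, -2]
step 1: P̄ = F·P·Fᵀ + Q = [299/2 13; 13 15]
step 1: y = z − H·x̄ = [-13]
step 1: S = H·P̄·Hᵀ + R = [283/2]
step 1: K = P̄·Hᵀ·S⁻¹ = [273/283; -4/283]
step 1: x' = x̄ + K·y = [-1002/283, -514/283]
step 1: P' = (I − K·H)·P̄ = [5044/283 4225/283; 4225/283 4237/283]

step 0: x' = [-5, -6], P' = [34 32; 32 65/2]
step 1: x' = [-1002/283, -514/283], P' = [5044/283 4225/283; 4225/283 4237/283]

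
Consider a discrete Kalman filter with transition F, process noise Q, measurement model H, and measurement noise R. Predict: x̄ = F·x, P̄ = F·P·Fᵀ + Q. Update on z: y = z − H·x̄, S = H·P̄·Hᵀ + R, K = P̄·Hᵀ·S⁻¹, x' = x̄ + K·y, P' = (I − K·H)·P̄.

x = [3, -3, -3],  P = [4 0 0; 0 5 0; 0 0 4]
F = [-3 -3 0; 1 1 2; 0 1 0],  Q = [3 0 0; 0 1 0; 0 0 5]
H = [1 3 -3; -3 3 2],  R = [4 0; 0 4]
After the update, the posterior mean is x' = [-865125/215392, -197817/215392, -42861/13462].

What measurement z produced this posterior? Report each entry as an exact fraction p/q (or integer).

x̄ = F·x = [0, -6, -3]
P̄ = F·P·Fᵀ + Q = [84 -27 -15; -27 26 5; -15 5 10]
S = H·P̄·Hᵀ + R = [250 -96; -96 1760]
K = P̄·Hᵀ·S⁻¹ = [1551/13462 -43071/215392; 2487/13462 22853/215392; -705/6731 535/13462]
x' − x̄ = [-865125/215392, 1094535/215392, -2475/13462] = K·y
y = (KᵀK)⁻¹·Kᵀ·(x' − x̄) = [12, 27]
z = y + H·x̄ = [12, 27] + [-9, -24] = [3, 3]

z = [3, 3]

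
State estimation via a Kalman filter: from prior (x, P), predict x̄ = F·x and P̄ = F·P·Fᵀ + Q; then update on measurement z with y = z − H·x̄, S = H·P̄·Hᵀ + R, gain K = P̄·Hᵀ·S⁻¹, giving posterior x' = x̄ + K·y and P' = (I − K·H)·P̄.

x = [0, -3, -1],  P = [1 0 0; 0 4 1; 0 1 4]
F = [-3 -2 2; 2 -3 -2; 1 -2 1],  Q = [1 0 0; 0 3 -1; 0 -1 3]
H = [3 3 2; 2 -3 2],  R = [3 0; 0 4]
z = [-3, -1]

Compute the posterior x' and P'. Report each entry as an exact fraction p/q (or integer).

x̄ = F·x = [4, 11, 5]
P̄ = F·P·Fᵀ + Q = [34 0 15; 0 71 18; 15 18 20]
y = z − H·x̄ = [-58, 14]
S = H·P̄·Hᵀ + R = [1424 -205; -205 763]
K = P̄·Hᵀ·S⁻¹ = [120806/1044487 166612/1044487; 153702/1044487 -201003/1044487; 109337/1044487 51279/1044487]
x' = x̄ + K·y = [-496232/1044487, -239401/1044487, -401205/1044487]
P' = (I − K·H)·P̄ = [3238190/1044487 -590370/1044487 -3790521/1044487; -590370/1044487 309248/1044487 652236/1044487; -3790521/1044487 652236/1044487 4871433/1044487]

x' = [-496232/1044487, -239401/1044487, -401205/1044487]
P' = [3238190/1044487 -590370/1044487 -3790521/1044487; -590370/1044487 309248/1044487 652236/1044487; -3790521/1044487 652236/1044487 4871433/1044487]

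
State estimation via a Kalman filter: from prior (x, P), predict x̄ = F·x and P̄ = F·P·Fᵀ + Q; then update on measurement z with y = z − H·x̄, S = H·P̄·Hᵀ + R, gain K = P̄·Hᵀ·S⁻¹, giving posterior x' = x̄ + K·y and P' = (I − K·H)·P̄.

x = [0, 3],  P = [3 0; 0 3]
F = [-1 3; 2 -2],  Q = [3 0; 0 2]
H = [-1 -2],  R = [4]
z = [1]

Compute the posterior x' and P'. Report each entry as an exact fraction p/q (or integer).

x' = [25/3, -214/45]
P' = [28 -44/3; -44/3 386/45]

x̄ = F·x = [9, -6]
P̄ = F·P·Fᵀ + Q = [33 -24; -24 26]
y = z − H·x̄ = [-2]
S = H·P̄·Hᵀ + R = [45]
K = P̄·Hᵀ·S⁻¹ = [1/3; -28/45]
x' = x̄ + K·y = [25/3, -214/45]
P' = (I − K·H)·P̄ = [28 -44/3; -44/3 386/45]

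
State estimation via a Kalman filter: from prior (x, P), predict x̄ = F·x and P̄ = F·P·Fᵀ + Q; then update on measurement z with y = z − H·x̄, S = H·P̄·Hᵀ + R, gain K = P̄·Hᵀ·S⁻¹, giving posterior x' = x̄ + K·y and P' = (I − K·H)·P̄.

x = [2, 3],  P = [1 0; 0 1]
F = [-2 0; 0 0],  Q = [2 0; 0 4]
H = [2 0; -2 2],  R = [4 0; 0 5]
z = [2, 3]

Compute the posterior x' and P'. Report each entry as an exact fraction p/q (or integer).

x̄ = F·x = [-4, 0]
P̄ = F·P·Fᵀ + Q = [6 0; 0 4]
y = z − H·x̄ = [10, -5]
S = H·P̄·Hᵀ + R = [28 -24; -24 45]
K = P̄·Hᵀ·S⁻¹ = [7/19 -4/57; 16/57 56/171]
x' = x̄ + K·y = [2/57, 200/171]
P' = (I − K·H)·P̄ = [14/19 32/57; 32/57 236/171]

x' = [2/57, 200/171]
P' = [14/19 32/57; 32/57 236/171]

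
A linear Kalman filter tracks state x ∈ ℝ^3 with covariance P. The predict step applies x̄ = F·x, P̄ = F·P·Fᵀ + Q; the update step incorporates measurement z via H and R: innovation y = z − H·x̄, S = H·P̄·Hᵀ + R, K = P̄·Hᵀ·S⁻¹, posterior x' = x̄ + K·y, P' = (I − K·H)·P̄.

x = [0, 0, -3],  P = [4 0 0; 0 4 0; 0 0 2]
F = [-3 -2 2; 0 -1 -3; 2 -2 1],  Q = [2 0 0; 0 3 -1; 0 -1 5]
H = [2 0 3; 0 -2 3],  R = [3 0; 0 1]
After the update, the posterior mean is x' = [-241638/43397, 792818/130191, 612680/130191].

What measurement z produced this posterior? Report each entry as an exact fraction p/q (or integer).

z = [3, 2]

x̄ = F·x = [-6, 9, -3]
P̄ = F·P·Fᵀ + Q = [62 -4 -4; -4 25 1; -4 1 39]
S = H·P̄·Hᵀ + R = [554 337; 337 440]
K = P̄·Hᵀ·S⁻¹ = [16876/43397 -13320/43397; 13639/130191 -24353/130191; 9205/130191 26977/130191]
x' − x̄ = [18744/43397, -378901/130191, 1003253/130191] = K·y
y = (KᵀK)⁻¹·Kᵀ·(x' − x̄) = [24, 29]
z = y + H·x̄ = [24, 29] + [-21, -27] = [3, 2]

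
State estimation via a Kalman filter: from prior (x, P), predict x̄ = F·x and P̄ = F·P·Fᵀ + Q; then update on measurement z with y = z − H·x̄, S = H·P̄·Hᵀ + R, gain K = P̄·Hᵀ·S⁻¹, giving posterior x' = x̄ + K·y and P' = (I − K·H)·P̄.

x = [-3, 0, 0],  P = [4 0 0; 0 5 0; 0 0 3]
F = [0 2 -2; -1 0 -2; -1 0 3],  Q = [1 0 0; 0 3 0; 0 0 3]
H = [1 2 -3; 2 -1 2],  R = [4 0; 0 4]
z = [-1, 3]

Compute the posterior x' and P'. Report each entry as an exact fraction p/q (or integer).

x̄ = F·x = [0, 3, 3]
P̄ = F·P·Fᵀ + Q = [33 12 -18; 12 19 -14; -18 -14 34]
y = z − H·x̄ = [2, 0]
S = H·P̄·Hᵀ + R = [743 -166; -166 155]
K = P̄·Hᵀ·S⁻¹ = [127/551 200/551; 10442/87609 -1817/87609; -15304/87609 9610/87609]
x' = x̄ + K·y = [254/551, 283711/87609, 232219/87609]
P' = (I − K·H)·P̄ = [486/551 -472/551 -322/551; -472/551 662116/87609 402472/87609; -322/551 402472/87609 271654/87609]

x' = [254/551, 283711/87609, 232219/87609]
P' = [486/551 -472/551 -322/551; -472/551 662116/87609 402472/87609; -322/551 402472/87609 271654/87609]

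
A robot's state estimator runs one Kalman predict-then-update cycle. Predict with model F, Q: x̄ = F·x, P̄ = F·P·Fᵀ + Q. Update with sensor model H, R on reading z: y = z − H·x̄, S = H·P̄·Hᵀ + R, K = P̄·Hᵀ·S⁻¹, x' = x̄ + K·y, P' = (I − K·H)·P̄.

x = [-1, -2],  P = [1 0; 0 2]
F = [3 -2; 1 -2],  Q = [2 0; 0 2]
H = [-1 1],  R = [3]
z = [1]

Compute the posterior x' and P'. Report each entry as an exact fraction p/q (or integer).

x̄ = F·x = [1, 3]
P̄ = F·P·Fᵀ + Q = [19 11; 11 11]
y = z − H·x̄ = [-1]
S = H·P̄·Hᵀ + R = [11]
K = P̄·Hᵀ·S⁻¹ = [-8/11; 0]
x' = x̄ + K·y = [19/11, 3]
P' = (I − K·H)·P̄ = [145/11 11; 11 11]

x' = [19/11, 3]
P' = [145/11 11; 11 11]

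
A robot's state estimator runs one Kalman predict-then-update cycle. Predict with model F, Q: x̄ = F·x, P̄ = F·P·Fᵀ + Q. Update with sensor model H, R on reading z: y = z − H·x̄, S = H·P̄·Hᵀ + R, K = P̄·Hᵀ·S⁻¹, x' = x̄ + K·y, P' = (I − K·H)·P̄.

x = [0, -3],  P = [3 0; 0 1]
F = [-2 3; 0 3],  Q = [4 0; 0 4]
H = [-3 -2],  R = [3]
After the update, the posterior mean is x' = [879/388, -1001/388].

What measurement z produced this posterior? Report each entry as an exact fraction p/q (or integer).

x̄ = F·x = [-9, -9]
P̄ = F·P·Fᵀ + Q = [25 9; 9 13]
S = H·P̄·Hᵀ + R = [388]
K = P̄·Hᵀ·S⁻¹ = [-93/388; -53/388]
x' − x̄ = [4371/388, 2491/388] = K·y
y = (KᵀK)⁻¹·Kᵀ·(x' − x̄) = [-47]
z = y + H·x̄ = [-47] + [45] = [-2]

z = [-2]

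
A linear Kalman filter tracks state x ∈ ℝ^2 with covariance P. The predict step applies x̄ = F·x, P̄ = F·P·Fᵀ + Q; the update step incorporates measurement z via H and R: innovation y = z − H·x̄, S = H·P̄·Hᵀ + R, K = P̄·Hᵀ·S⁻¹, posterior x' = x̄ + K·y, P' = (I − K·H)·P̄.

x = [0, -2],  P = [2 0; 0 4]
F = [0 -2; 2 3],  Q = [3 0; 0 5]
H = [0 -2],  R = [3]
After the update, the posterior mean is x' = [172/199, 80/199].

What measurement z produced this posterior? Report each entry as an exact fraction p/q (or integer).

z = [-1]

x̄ = F·x = [4, -6]
P̄ = F·P·Fᵀ + Q = [19 -24; -24 49]
S = H·P̄·Hᵀ + R = [199]
K = P̄·Hᵀ·S⁻¹ = [48/199; -98/199]
x' − x̄ = [-624/199, 1274/199] = K·y
y = (KᵀK)⁻¹·Kᵀ·(x' − x̄) = [-13]
z = y + H·x̄ = [-13] + [12] = [-1]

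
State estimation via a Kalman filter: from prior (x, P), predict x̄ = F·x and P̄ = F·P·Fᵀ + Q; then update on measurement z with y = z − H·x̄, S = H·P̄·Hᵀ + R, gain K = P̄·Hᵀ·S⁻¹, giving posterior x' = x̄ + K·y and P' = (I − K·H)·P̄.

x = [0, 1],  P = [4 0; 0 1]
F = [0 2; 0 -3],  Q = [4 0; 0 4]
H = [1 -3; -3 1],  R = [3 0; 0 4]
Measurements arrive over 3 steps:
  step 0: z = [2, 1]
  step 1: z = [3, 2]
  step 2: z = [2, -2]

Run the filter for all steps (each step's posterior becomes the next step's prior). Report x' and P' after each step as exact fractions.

step 0: x' = [-2518/5371, -4315/5371], P' = [2748/5371 1356/5371; 1356/5371 2264/5371]
step 1: x' = [-1233499/1354063, -1505094/1354063], P' = [692448/1354063 342828/1354063; 342828/1354063 567992/1354063]
step 2: x' = [151176944/340429539, -140137378/340429539], P' = [58030048/113476513 28731028/113476513; 28731028/113476513 47598792/113476513]

step 0: x̄ = F·x = [2, -3]
step 0: P̄ = F·P·Fᵀ + Q = [8 -6; -6 13]
step 0: y = z − H·x̄ = [-9, 10]
step 0: S = H·P̄·Hᵀ + R = [164 -123; -123 125]
step 0: K = P̄·Hᵀ·S⁻¹ = [-440/5371 -42/131; -1812/5371 -11/131]
step 0: x' = x̄ + K·y = [-2518/5371, -4315/5371]
step 0: P' = (I − K·H)·P̄ = [2748/5371 1356/5371; 1356/5371 2264/5371]
step 1: x̄ = F·x = [-8630/5371, 12945/5371]
step 1: P̄ = F·P·Fᵀ + Q = [30540/5371 -13584/5371; -13584/5371 41860/5371]
step 1: y = z − H·x̄ = [63578/5371, -28093/5371]
step 1: S = H·P̄·Hᵀ + R = [504897/5371 -353040/5371; -353040/5371 419708/5371]
step 1: K = P̄·Hᵀ·S⁻¹ = [-112012/1354063 -433629/1354063; -453716/1354063 -115123/1354063]
step 1: x' = x̄ + K·y = [-1233499/1354063, -1505094/1354063]
step 1: P' = (I − K·H)·P̄ = [692448/1354063 342828/1354063; 342828/1354063 567992/1354063]
step 2: x̄ = F·x = [-3010188/1354063, 4515282/1354063]
step 2: P̄ = F·P·Fᵀ + Q = [7688220/1354063 -3407952/1354063; -3407952/1354063 10528180/1354063]
step 2: y = z − H·x̄ = [19264160/1354063, -16253972/1354063]
step 2: S = H·P̄·Hᵀ + R = [126951741/1354063 -88728720/1354063; -88728720/1354063 105586124/1354063]
step 2: K = P̄·Hᵀ·S⁻¹ = [-28163036/340429539 -36339779/113476513; -114065348/340429539 -9648573/113476513]
step 2: x' = x̄ + K·y = [151176944/340429539, -140137378/340429539]
step 2: P' = (I − K·H)·P̄ = [58030048/113476513 28731028/113476513; 28731028/113476513 47598792/113476513]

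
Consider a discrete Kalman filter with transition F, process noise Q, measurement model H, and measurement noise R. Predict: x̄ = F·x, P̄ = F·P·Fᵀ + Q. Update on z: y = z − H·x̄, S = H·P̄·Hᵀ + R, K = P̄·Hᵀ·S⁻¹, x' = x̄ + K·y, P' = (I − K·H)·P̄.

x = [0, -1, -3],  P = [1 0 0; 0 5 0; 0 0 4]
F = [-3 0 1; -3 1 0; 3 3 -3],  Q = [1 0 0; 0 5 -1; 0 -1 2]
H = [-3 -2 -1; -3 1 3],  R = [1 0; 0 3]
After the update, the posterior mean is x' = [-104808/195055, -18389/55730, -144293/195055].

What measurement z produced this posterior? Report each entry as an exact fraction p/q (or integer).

x̄ = F·x = [-3, -1, 6]
P̄ = F·P·Fᵀ + Q = [14 9 -21; 9 19 5; -21 5 92]
S = H·P̄·Hᵀ + R = [297 -70; -70 1330]
K = P̄·Hᵀ·S⁻¹ = [-837/5573 -15621/195055; -1323/5573 -403/55730; -397/5573 49719/195055]
x' − x̄ = [480357/195055, 37341/55730, -1314623/195055] = K·y
y = (KᵀK)⁻¹·Kᵀ·(x' − x̄) = [-2, -27]
z = y + H·x̄ = [-2, -27] + [5, 26] = [3, -1]

z = [3, -1]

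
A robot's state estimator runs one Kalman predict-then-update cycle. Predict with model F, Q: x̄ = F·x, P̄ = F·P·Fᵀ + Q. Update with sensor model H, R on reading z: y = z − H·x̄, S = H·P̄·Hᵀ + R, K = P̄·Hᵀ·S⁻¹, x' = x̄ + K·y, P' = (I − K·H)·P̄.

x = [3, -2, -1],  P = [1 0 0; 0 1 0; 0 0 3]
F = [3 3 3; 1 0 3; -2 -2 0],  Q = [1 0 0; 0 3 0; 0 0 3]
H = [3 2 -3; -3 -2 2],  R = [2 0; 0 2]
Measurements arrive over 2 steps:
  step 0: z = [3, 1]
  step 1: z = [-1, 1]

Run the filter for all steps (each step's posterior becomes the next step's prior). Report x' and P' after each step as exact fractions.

step 0: x' = [-733/720, -2117/1080, -767/240], P' = [163/120 -253/180 17/40; -253/180 1453/270 51/20; 17/40 51/20 307/120]
step 1: x' = [1519/12356, -727073/481884, -308861/481884], P' = [51713/30890 -11289/6178 2853/6178; -11289/6178 1066189/240942 312901/240942; 2853/6178 312901/240942 388303/240942]

step 0: x̄ = F·x = [0, 0, -2]
step 0: P̄ = F·P·Fᵀ + Q = [46 30 -12; 30 31 -2; -12 -2 11]
step 0: y = z − H·x̄ = [-3, 5]
step 0: S = H·P̄·Hᵀ + R = [1239 -1164; -1164 1104]
step 0: K = P̄·Hᵀ·S⁻¹ = [-1/180 -149/720; -149/270 -781/1080; -13/20 -151/240]
step 0: x' = x̄ + K·y = [-733/720, -2117/1080, -767/240]
step 0: P' = (I − K·H)·P̄ = [163/120 -253/180 17/40; -253/180 1453/270 51/20; 17/40 51/20 307/120]
step 1: x̄ = F·x = [-1667/90, -1909/180, 6433/1080]
step 1: P̄ = F·P·Fᵀ + Q = [1694/15 764/15 -1864/45; 764/15 449/15 -799/45; -1864/45 -799/45 5053/270]
step 1: y = z − H·x̄ = [33713/360, -47353/540]
step 1: S = H·P̄·Hᵀ + R = [86293/30 -119633/45; -119633/45 332546/135]
step 1: K = P̄·Hᵀ·S⁻¹ = [-273/30890 -13719/61780; -63569/240942 -61921/160628; -102653/240942 -60999/160628]
step 1: x' = x̄ + K·y = [1519/12356, -727073/481884, -308861/481884]
step 1: P' = (I − K·H)·P̄ = [51713/30890 -11289/6178 2853/6178; -11289/6178 1066189/240942 312901/240942; 2853/6178 312901/240942 388303/240942]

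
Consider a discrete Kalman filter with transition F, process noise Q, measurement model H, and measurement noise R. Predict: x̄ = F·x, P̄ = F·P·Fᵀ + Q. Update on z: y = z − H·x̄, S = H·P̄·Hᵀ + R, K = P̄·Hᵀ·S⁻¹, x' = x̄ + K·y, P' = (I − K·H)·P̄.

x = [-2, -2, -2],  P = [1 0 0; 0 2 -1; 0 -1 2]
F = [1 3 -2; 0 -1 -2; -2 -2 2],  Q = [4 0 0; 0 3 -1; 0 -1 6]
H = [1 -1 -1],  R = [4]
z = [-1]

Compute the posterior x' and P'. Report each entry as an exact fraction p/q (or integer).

x' = [385/128, 205/32, -255/128]
P' = [743/128 123/32 -25/128; 123/32 71/8 -165/32; -25/128 -165/32 871/128]

x̄ = F·x = [-4, 6, 4]
P̄ = F·P·Fᵀ + Q = [43 6 -32; 6 9 -7; -32 -7 34]
y = z − H·x̄ = [13]
S = H·P̄·Hᵀ + R = [128]
K = P̄·Hᵀ·S⁻¹ = [69/128; 1/32; -59/128]
x' = x̄ + K·y = [385/128, 205/32, -255/128]
P' = (I − K·H)·P̄ = [743/128 123/32 -25/128; 123/32 71/8 -165/32; -25/128 -165/32 871/128]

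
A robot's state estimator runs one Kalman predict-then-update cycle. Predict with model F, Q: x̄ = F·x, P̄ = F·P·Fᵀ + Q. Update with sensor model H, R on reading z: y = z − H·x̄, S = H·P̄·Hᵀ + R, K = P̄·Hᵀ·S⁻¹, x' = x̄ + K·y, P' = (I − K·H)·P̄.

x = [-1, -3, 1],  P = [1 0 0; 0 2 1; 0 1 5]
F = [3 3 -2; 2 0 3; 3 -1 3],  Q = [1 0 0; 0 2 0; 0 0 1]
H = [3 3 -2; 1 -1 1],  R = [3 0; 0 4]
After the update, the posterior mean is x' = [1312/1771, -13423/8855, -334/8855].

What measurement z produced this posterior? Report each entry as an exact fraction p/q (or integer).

x̄ = F·x = [-14, 1, 3]
P̄ = F·P·Fᵀ + Q = [36 -15 -16; -15 51 48; -16 48 51]
S = H·P̄·Hᵀ + R = [336 77; 77 44]
K = P̄·Hᵀ·S⁻¹ = [27/161 127/253; 174/805 -996/1265; 67/805 -558/1265]
x' − x̄ = [26106/1771, -22278/8855, -26899/8855] = K·y
y = (KᵀK)⁻¹·Kᵀ·(x' − x̄) = [43, 15]
z = y + H·x̄ = [43, 15] + [-45, -12] = [-2, 3]

z = [-2, 3]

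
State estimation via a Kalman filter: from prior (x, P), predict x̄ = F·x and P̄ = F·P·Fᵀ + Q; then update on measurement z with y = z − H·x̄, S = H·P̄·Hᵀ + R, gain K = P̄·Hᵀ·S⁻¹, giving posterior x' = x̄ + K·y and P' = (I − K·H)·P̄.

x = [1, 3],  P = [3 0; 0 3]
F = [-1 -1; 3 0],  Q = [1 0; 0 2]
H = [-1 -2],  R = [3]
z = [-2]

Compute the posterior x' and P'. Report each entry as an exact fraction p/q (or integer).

x̄ = F·x = [-4, 3]
P̄ = F·P·Fᵀ + Q = [7 -9; -9 29]
y = z − H·x̄ = [0]
S = H·P̄·Hᵀ + R = [90]
K = P̄·Hᵀ·S⁻¹ = [11/90; -49/90]
x' = x̄ + K·y = [-4, 3]
P' = (I − K·H)·P̄ = [509/90 -271/90; -271/90 209/90]

x' = [-4, 3]
P' = [509/90 -271/90; -271/90 209/90]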